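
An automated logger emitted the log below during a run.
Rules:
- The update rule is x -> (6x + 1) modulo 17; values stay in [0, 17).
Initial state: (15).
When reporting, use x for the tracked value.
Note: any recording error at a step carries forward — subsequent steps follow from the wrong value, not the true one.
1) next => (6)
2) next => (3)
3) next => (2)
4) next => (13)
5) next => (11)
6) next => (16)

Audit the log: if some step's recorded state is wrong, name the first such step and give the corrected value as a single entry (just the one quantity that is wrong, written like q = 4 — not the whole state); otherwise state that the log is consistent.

Step 1: x = (6*15 + 1) mod 17 = 6 — exactly as logged.
Step 2: x = (6*6 + 1) mod 17 = 3 — matches.
Step 3: x = (6*3 + 1) mod 17 = 2 — matches.
Step 4: x = (6*2 + 1) mod 17 = 13 — in agreement.
Step 5: x = (6*13 + 1) mod 17 = 11 — same as recorded.
Step 6: x = (6*11 + 1) mod 17 = 16 — no discrepancy.
Nothing is out of place; the run is error-free.

no error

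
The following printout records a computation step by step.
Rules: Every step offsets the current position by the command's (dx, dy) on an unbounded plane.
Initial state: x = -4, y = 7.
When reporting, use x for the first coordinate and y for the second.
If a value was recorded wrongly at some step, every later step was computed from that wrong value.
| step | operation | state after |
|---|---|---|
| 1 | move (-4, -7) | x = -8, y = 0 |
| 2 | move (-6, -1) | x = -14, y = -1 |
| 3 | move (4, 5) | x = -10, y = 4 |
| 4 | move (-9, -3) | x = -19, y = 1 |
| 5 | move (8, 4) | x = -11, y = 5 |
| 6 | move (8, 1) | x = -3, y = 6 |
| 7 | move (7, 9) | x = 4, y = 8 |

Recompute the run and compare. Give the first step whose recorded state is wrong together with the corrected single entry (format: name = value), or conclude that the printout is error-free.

Recomputing the run from the initial state:
step 1: x = -8, y = 0
step 2: x = -14, y = -1
step 3: x = -10, y = 4
step 4: x = -19, y = 1
step 5: x = -11, y = 5
step 6: x = -3, y = 6
step 7: x = 4, y = 15
The first disagreement with the printout is at step 7, where the value should be y = 15.

step 7, y = 15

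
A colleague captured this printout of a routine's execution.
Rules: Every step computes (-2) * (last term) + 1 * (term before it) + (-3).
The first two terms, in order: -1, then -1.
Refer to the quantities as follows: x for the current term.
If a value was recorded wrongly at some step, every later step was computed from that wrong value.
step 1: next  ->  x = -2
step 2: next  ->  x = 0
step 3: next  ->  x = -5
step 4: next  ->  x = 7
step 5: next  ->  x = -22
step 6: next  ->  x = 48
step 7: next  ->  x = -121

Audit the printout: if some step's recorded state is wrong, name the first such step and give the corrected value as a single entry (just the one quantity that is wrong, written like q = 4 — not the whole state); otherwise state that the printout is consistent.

Step 1: x = -2*(-1) + (1)*(-1) + (-3) = -2 — matches.
Step 2: x = -2*(-2) + (1)*(-1) + (-3) = 0 — exactly as logged.
Step 3: x = -2*(0) + (1)*(-2) + (-3) = -5 — checks out.
Step 4: x = -2*(-5) + (1)*(0) + (-3) = 7 — same as recorded.
Step 5: x = -2*(7) + (1)*(-5) + (-3) = -22 — confirmed correct.
Step 6: x = -2*(-22) + (1)*(7) + (-3) = 48 — checks out.
Step 7: x = -2*(48) + (1)*(-22) + (-3) = -121 — matches.
Nothing is out of place; the run is error-free.

no error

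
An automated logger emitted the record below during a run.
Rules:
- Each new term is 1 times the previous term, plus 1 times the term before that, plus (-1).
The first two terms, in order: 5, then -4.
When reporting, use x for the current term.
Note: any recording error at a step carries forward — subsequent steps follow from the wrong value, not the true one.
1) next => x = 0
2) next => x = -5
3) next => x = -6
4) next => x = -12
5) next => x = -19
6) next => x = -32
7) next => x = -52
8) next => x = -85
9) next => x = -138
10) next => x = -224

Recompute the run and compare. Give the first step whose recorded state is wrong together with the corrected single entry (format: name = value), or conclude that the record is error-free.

no error

Recomputing the run from the initial state:
step 1: x = 0
step 2: x = -5
step 3: x = -6
step 4: x = -12
step 5: x = -19
step 6: x = -32
step 7: x = -52
step 8: x = -85
step 9: x = -138
step 10: x = -224
This matches the record at every step.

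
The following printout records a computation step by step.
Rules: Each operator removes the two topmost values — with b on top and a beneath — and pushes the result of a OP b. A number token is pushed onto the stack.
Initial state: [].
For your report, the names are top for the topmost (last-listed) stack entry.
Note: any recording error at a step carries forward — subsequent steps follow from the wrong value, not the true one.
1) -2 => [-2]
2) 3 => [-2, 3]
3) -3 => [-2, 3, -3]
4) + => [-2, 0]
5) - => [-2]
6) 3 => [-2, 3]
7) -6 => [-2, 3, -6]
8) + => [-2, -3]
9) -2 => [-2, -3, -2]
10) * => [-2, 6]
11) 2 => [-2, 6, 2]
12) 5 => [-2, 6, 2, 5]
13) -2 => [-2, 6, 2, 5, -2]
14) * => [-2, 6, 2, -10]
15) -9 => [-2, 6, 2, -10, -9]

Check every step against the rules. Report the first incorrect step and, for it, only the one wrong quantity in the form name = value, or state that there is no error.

Recomputing the run from the initial state:
step 1: [-2]
step 2: [-2, 3]
step 3: [-2, 3, -3]
step 4: [-2, 0]
step 5: [-2]
step 6: [-2, 3]
step 7: [-2, 3, -6]
step 8: [-2, -3]
step 9: [-2, -3, -2]
step 10: [-2, 6]
step 11: [-2, 6, 2]
step 12: [-2, 6, 2, 5]
step 13: [-2, 6, 2, 5, -2]
step 14: [-2, 6, 2, -10]
step 15: [-2, 6, 2, -10, -9]
This matches the printout at every step.

no error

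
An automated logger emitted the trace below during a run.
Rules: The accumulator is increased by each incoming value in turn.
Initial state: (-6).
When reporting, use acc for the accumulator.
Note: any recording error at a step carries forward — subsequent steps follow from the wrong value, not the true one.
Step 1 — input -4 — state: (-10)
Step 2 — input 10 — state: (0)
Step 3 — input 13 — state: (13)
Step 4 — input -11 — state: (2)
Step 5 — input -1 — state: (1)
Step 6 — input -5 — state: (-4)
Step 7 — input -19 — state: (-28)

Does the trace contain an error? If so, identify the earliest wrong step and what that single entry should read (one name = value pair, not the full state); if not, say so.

Recomputing the run from the initial state:
step 1: acc = -10
step 2: acc = 0
step 3: acc = 13
step 4: acc = 2
step 5: acc = 1
step 6: acc = -4
step 7: acc = -23
The first disagreement with the trace is at step 7, where the value should be acc = -23.

step 7, acc = -23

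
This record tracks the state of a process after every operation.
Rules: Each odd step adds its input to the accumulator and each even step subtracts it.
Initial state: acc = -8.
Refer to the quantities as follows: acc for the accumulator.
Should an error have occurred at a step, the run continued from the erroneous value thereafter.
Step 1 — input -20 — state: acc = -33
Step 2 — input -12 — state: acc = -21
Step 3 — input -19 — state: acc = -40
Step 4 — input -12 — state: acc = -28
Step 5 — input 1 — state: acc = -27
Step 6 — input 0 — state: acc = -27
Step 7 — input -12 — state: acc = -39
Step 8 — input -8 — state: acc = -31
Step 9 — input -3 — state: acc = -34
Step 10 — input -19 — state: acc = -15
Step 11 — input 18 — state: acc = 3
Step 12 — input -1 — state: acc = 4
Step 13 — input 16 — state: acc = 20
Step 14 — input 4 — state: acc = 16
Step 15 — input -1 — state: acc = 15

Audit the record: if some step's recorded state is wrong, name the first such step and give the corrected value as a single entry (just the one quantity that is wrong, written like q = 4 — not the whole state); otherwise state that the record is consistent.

step 1, acc = -28

step 1: acc = -8 + -20 = -28 -> a discrepancy with the record
Step 1 is the first one off; corrected, acc = -28.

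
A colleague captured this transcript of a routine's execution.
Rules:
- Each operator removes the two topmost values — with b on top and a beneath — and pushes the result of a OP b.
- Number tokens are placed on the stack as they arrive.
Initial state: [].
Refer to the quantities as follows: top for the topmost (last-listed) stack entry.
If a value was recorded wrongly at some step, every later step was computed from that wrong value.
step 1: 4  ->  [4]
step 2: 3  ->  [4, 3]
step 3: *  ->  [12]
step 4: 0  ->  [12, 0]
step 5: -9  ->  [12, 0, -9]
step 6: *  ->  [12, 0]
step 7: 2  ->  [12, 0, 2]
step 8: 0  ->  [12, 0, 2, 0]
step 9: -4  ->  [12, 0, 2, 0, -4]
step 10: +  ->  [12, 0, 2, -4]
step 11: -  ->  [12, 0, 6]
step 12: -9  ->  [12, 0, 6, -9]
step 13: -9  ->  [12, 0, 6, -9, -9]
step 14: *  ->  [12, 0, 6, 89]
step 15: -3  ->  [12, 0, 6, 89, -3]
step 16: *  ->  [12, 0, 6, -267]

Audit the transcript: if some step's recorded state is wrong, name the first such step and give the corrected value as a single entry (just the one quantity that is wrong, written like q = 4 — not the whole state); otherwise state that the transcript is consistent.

1. push 4: top = 4 (checks out)
2. push 3: top = 3 (confirmed correct)
3. 4 * 3 = 12 (verified)
4. push 0: top = 0 (confirmed correct)
5. push -9: top = -9 (no discrepancy)
6. 0 * -9 = 0 (agrees with the transcript)
7. push 2: top = 2 (confirmed correct)
8. push 0: top = 0 (consistent with the transcript)
9. push -4: top = -4 (matches)
10. 0 + -4 = -4 (exactly as logged)
11. 2 - -4 = 6 (same as recorded)
12. push -9: top = -9 (same as recorded)
13. push -9: top = -9 (same as recorded)
14. -9 * -9 = 81 (the transcript disagrees here)
That makes step 14 the first incorrect line — top = 81 is what it should show.

step 14, top = 81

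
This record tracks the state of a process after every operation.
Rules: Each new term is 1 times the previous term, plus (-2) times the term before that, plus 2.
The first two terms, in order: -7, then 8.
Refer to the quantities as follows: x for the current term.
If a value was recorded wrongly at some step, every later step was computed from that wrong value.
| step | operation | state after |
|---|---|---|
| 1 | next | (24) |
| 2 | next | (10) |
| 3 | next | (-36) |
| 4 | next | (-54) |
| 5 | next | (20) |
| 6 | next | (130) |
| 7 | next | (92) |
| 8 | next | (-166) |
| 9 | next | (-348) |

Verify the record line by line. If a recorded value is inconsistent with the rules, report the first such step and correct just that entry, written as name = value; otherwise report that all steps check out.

Recomputing the run from the initial state:
step 1: x = 24
step 2: x = 10
step 3: x = -36
step 4: x = -54
step 5: x = 20
step 6: x = 130
step 7: x = 92
step 8: x = -166
step 9: x = -348
This matches the record at every step.

no error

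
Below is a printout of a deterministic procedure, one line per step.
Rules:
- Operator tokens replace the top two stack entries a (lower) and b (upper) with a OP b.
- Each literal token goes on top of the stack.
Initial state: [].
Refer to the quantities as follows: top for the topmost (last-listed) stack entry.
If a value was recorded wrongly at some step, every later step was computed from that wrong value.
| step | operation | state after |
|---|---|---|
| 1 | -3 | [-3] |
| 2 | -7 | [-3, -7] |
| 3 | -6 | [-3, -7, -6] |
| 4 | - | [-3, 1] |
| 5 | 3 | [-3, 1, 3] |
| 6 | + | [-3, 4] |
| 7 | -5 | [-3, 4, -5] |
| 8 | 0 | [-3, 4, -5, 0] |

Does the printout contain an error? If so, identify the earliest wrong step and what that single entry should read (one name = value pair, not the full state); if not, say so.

Recomputing the run from the initial state:
step 1: [-3]
step 2: [-3, -7]
step 3: [-3, -7, -6]
step 4: [-3, -1]
step 5: [-3, -1, 3]
step 6: [-3, 2]
step 7: [-3, 2, -5]
step 8: [-3, 2, -5, 0]
The first disagreement with the printout is at step 4, where the value should be top = -1.

step 4, top = -1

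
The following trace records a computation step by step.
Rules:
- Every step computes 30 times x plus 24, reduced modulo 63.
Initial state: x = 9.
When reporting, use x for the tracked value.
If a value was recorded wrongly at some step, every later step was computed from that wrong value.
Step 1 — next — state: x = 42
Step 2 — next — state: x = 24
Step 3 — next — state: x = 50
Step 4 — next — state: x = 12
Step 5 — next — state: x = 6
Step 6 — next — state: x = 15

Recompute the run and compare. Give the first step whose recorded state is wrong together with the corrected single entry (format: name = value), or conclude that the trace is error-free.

Recomputing the run from the initial state:
step 1: x = 42
step 2: x = 24
step 3: x = 51
step 4: x = 42
step 5: x = 24
step 6: x = 51
The first disagreement with the trace is at step 3, where the value should be x = 51.

step 3, x = 51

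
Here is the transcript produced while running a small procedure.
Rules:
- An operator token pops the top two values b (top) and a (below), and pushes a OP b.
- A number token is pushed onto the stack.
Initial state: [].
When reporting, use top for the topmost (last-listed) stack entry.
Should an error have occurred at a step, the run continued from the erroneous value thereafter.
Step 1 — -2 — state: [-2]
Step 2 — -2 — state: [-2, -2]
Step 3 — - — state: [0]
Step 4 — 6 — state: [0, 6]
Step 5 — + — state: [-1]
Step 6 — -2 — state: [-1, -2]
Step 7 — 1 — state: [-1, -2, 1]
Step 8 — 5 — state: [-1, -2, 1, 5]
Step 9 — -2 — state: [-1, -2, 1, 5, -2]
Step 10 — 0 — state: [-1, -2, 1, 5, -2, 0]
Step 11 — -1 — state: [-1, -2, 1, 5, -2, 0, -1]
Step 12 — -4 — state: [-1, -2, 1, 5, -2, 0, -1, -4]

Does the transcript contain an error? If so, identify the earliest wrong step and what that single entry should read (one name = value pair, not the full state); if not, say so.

step 5, top = 6

Recomputing the run from the initial state:
step 1: [-2]
step 2: [-2, -2]
step 3: [0]
step 4: [0, 6]
step 5: [6]
step 6: [6, -2]
step 7: [6, -2, 1]
step 8: [6, -2, 1, 5]
step 9: [6, -2, 1, 5, -2]
step 10: [6, -2, 1, 5, -2, 0]
step 11: [6, -2, 1, 5, -2, 0, -1]
step 12: [6, -2, 1, 5, -2, 0, -1, -4]
The first disagreement with the transcript is at step 5, where the value should be top = 6.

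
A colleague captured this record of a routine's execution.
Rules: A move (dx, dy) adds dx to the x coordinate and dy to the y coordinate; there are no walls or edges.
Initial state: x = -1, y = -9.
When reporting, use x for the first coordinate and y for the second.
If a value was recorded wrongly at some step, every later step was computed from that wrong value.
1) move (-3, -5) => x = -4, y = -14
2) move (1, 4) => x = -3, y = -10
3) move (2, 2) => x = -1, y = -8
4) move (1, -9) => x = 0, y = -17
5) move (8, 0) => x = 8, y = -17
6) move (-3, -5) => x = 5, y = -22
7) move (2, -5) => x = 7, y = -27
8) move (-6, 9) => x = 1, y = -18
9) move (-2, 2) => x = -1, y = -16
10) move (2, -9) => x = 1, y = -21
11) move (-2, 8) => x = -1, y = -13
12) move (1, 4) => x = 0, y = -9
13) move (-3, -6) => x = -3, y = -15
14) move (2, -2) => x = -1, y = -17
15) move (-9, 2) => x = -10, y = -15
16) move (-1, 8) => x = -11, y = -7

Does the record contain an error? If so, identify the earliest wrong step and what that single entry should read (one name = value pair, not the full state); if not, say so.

step 1: x = -1 + (-3) = -4, y = -9 + (-5) = -14 -> no discrepancy
step 2: x = -4 + (1) = -3, y = -14 + (4) = -10 -> agrees with the record
step 3: x = -3 + (2) = -1, y = -10 + (2) = -8 -> no discrepancy
step 4: x = -1 + (1) = 0, y = -8 + (-9) = -17 -> matches
step 5: x = 0 + (8) = 8, y = -17 + (0) = -17 -> same as recorded
step 6: x = 8 + (-3) = 5, y = -17 + (-5) = -22 -> agrees with the record
step 7: x = 5 + (2) = 7, y = -22 + (-5) = -27 -> same as recorded
step 8: x = 7 + (-6) = 1, y = -27 + (9) = -18 -> no discrepancy
step 9: x = 1 + (-2) = -1, y = -18 + (2) = -16 -> consistent with the record
step 10: x = -1 + (2) = 1, y = -16 + (-9) = -25 -> not what was recorded
The audit stops at step 10: the recorded entry is wrong and should be y = -25.

step 10, y = -25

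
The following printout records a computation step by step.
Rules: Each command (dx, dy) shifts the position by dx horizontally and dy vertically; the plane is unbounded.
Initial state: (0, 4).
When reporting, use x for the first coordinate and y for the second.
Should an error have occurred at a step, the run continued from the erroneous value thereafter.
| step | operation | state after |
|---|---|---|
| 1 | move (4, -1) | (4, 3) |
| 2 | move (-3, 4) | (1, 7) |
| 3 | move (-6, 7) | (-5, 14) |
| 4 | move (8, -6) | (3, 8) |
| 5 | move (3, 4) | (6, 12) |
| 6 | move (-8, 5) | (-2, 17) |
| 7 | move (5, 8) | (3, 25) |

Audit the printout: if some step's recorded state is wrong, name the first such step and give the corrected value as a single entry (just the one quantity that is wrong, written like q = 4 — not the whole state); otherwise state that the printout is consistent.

no error

Step 1: x = 0 + (4) = 4, y = 4 + (-1) = 3 — in agreement.
Step 2: x = 4 + (-3) = 1, y = 3 + (4) = 7 — exactly as logged.
Step 3: x = 1 + (-6) = -5, y = 7 + (7) = 14 — verified.
Step 4: x = -5 + (8) = 3, y = 14 + (-6) = 8 — verified.
Step 5: x = 3 + (3) = 6, y = 8 + (4) = 12 — no discrepancy.
Step 6: x = 6 + (-8) = -2, y = 12 + (5) = 17 — in agreement.
Step 7: x = -2 + (5) = 3, y = 17 + (8) = 25 — verified.
All entries verified; no error found.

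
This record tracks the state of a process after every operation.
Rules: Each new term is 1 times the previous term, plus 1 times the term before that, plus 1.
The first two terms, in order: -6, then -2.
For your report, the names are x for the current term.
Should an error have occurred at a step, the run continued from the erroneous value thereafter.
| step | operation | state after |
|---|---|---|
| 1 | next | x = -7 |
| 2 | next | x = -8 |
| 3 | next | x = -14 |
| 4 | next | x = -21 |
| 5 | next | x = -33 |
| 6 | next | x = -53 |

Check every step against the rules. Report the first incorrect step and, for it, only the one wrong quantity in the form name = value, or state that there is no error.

1. x = 1*(-2) + (1)*(-6) + (1) = -7 (verified)
2. x = 1*(-7) + (1)*(-2) + (1) = -8 (agrees with the record)
3. x = 1*(-8) + (1)*(-7) + (1) = -14 (checks out)
4. x = 1*(-14) + (1)*(-8) + (1) = -21 (same as recorded)
5. x = 1*(-21) + (1)*(-14) + (1) = -34 (the record has a different value)
The earliest wrong entry is at step 5: it should read x = -34.

step 5, x = -34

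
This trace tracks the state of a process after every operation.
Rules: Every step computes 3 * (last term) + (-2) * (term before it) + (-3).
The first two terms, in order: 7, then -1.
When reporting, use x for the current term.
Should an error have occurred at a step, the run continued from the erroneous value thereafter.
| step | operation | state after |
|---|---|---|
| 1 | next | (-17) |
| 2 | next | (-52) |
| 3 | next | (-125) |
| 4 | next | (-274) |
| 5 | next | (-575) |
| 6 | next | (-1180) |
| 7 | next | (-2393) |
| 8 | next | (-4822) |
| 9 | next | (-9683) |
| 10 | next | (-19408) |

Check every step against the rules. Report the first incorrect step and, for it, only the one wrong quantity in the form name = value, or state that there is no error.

step 1, x = -20

Step 1: x = 3*(-1) + (-2)*(7) + (-3) = -20 — the trace has a different value.
The audit stops at step 1: the recorded entry is wrong and should be x = -20.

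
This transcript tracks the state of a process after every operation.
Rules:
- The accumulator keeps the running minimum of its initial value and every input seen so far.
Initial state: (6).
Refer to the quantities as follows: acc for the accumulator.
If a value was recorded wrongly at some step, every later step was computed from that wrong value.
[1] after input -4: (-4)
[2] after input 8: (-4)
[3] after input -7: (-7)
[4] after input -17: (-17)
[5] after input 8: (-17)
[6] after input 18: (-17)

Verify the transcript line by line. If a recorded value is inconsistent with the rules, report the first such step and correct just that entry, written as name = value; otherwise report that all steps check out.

1. acc = min(6, -4) = -4 (no discrepancy)
2. acc = min(-4, 8) = -4 (no discrepancy)
3. acc = min(-4, -7) = -7 (confirmed correct)
4. acc = min(-7, -17) = -17 (same as recorded)
5. acc = min(-17, 8) = -17 (agrees with the transcript)
6. acc = min(-17, 18) = -17 (consistent with the transcript)
No step deviates from the rules.

no error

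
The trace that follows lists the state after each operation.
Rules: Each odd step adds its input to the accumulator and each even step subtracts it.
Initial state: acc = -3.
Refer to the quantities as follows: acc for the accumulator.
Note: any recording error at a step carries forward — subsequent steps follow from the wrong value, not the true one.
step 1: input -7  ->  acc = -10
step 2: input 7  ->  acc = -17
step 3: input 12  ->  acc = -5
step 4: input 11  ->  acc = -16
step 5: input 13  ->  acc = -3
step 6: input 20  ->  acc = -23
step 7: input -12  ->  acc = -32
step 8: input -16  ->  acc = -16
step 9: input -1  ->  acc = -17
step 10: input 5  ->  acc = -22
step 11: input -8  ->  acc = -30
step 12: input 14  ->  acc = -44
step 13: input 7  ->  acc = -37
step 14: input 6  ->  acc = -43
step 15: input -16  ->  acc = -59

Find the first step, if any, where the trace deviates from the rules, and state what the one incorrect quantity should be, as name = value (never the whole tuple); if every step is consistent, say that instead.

step 7, acc = -35

Recomputing the run from the initial state:
step 1: acc = -10
step 2: acc = -17
step 3: acc = -5
step 4: acc = -16
step 5: acc = -3
step 6: acc = -23
step 7: acc = -35
step 8: acc = -19
step 9: acc = -20
step 10: acc = -25
step 11: acc = -33
step 12: acc = -47
step 13: acc = -40
step 14: acc = -46
step 15: acc = -62
The first disagreement with the trace is at step 7, where the value should be acc = -35.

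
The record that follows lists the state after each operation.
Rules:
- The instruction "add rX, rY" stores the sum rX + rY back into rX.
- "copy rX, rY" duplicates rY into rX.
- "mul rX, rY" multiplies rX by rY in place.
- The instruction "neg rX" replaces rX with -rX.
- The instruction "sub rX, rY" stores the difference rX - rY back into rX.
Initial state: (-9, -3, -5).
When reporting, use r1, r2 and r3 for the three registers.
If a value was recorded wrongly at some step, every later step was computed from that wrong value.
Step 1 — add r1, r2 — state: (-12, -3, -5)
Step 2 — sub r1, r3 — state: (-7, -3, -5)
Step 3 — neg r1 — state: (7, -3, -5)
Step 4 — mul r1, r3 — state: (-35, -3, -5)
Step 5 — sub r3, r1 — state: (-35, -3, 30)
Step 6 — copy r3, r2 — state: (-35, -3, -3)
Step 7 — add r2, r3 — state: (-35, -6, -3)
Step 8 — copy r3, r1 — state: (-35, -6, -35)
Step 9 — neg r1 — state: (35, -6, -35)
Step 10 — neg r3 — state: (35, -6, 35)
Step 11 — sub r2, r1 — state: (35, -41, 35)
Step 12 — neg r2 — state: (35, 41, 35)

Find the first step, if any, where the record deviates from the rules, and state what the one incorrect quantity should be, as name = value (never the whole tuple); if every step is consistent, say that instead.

no error

Recomputing the run from the initial state:
step 1: r1 = -12, r2 = -3, r3 = -5
step 2: r1 = -7, r2 = -3, r3 = -5
step 3: r1 = 7, r2 = -3, r3 = -5
step 4: r1 = -35, r2 = -3, r3 = -5
step 5: r1 = -35, r2 = -3, r3 = 30
step 6: r1 = -35, r2 = -3, r3 = -3
step 7: r1 = -35, r2 = -6, r3 = -3
step 8: r1 = -35, r2 = -6, r3 = -35
step 9: r1 = 35, r2 = -6, r3 = -35
step 10: r1 = 35, r2 = -6, r3 = 35
step 11: r1 = 35, r2 = -41, r3 = 35
step 12: r1 = 35, r2 = 41, r3 = 35
This matches the record at every step.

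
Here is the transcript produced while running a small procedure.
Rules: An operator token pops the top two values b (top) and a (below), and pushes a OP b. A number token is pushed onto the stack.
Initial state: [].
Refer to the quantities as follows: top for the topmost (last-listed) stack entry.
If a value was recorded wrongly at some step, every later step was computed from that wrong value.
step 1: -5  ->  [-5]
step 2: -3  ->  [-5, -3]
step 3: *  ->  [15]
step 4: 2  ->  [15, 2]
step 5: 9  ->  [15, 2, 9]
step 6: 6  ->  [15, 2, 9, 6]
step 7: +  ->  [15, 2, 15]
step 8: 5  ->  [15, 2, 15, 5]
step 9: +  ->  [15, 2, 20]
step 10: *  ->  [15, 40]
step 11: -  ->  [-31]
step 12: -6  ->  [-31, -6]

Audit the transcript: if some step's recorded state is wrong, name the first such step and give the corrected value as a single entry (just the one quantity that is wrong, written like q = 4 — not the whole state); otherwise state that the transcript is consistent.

Recomputing the run from the initial state:
step 1: [-5]
step 2: [-5, -3]
step 3: [15]
step 4: [15, 2]
step 5: [15, 2, 9]
step 6: [15, 2, 9, 6]
step 7: [15, 2, 15]
step 8: [15, 2, 15, 5]
step 9: [15, 2, 20]
step 10: [15, 40]
step 11: [-25]
step 12: [-25, -6]
The first disagreement with the transcript is at step 11, where the value should be top = -25.

step 11, top = -25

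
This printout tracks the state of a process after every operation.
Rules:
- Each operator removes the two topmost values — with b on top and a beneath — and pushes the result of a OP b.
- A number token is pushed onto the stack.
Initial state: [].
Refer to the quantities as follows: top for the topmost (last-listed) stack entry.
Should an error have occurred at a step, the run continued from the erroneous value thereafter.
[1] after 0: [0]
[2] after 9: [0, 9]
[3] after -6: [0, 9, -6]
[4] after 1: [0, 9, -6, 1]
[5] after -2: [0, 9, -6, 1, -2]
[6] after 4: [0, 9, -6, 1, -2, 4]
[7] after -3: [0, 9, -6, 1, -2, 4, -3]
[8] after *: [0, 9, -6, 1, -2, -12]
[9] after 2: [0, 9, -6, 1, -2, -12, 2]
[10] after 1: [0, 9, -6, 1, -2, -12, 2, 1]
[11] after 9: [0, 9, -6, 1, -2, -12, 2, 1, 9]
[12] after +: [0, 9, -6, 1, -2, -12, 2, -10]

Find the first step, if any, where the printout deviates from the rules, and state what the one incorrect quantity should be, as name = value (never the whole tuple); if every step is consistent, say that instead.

step 1: push 0: top = 0 -> same as recorded
step 2: push 9: top = 9 -> consistent with the printout
step 3: push -6: top = -6 -> agrees with the printout
step 4: push 1: top = 1 -> agrees with the printout
step 5: push -2: top = -2 -> exactly as logged
step 6: push 4: top = 4 -> same as recorded
step 7: push -3: top = -3 -> agrees with the printout
step 8: 4 * -3 = -12 -> same as recorded
step 9: push 2: top = 2 -> agrees with the printout
step 10: push 1: top = 1 -> checks out
step 11: push 9: top = 9 -> checks out
step 12: 1 + 9 = 10 -> a discrepancy with the printout
Step 12 is the first one off; corrected, top = 10.

step 12, top = 10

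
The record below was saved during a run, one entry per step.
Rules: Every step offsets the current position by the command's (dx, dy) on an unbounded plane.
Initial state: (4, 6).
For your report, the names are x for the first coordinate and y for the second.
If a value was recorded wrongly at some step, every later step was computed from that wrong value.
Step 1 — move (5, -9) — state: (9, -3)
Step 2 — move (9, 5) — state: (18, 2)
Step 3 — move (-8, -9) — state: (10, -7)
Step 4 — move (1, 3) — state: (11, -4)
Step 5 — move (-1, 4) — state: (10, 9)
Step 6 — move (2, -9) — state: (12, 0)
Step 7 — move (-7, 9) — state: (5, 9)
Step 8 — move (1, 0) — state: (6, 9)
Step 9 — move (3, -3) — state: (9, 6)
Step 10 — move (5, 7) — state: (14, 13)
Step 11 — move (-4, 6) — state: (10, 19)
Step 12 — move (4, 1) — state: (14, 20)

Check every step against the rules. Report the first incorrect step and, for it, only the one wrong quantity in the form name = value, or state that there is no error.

1. x = 4 + (5) = 9, y = 6 + (-9) = -3 (verified)
2. x = 9 + (9) = 18, y = -3 + (5) = 2 (verified)
3. x = 18 + (-8) = 10, y = 2 + (-9) = -7 (no discrepancy)
4. x = 10 + (1) = 11, y = -7 + (3) = -4 (consistent with the record)
5. x = 11 + (-1) = 10, y = -4 + (4) = 0 (the record has a different value)
Step 5 is the first one off; corrected, y = 0.

step 5, y = 0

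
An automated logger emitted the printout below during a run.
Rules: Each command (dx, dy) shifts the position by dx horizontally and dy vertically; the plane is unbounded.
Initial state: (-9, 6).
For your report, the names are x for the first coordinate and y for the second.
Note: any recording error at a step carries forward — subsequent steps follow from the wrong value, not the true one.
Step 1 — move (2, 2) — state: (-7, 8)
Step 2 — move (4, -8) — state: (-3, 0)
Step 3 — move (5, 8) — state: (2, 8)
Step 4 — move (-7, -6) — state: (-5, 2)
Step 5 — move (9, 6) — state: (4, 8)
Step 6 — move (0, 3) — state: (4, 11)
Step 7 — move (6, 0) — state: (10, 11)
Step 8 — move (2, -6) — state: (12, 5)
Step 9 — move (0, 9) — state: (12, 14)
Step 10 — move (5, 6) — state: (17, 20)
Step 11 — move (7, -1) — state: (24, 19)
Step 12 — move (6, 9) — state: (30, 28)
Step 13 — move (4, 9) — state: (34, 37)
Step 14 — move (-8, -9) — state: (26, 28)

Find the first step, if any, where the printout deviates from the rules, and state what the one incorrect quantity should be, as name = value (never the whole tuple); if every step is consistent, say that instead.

no error

1. x = -9 + (2) = -7, y = 6 + (2) = 8 (matches)
2. x = -7 + (4) = -3, y = 8 + (-8) = 0 (in agreement)
3. x = -3 + (5) = 2, y = 0 + (8) = 8 (in agreement)
4. x = 2 + (-7) = -5, y = 8 + (-6) = 2 (checks out)
5. x = -5 + (9) = 4, y = 2 + (6) = 8 (verified)
6. x = 4 + (0) = 4, y = 8 + (3) = 11 (exactly as logged)
7. x = 4 + (6) = 10, y = 11 + (0) = 11 (consistent with the printout)
8. x = 10 + (2) = 12, y = 11 + (-6) = 5 (matches)
9. x = 12 + (0) = 12, y = 5 + (9) = 14 (exactly as logged)
10. x = 12 + (5) = 17, y = 14 + (6) = 20 (in agreement)
11. x = 17 + (7) = 24, y = 20 + (-1) = 19 (no discrepancy)
12. x = 24 + (6) = 30, y = 19 + (9) = 28 (matches)
13. x = 30 + (4) = 34, y = 28 + (9) = 37 (checks out)
14. x = 34 + (-8) = 26, y = 37 + (-9) = 28 (verified)
The whole run recomputes cleanly — no discrepancies.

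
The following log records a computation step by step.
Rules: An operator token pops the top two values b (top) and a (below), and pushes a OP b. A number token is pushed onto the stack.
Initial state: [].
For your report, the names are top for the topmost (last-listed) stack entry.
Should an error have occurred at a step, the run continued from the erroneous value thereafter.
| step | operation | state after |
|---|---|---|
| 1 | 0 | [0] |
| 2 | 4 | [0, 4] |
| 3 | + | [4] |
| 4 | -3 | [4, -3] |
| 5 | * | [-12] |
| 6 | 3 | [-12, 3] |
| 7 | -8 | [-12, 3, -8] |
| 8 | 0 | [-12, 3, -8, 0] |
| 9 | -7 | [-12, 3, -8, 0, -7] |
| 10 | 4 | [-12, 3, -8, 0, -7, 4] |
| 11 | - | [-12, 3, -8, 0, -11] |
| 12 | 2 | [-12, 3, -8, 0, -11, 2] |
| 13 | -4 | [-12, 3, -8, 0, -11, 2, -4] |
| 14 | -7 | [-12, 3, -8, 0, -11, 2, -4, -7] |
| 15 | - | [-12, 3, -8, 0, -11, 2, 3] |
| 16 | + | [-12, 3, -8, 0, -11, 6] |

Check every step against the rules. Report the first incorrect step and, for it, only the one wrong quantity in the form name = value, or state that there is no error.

step 16, top = 5

Recomputing the run from the initial state:
step 1: [0]
step 2: [0, 4]
step 3: [4]
step 4: [4, -3]
step 5: [-12]
step 6: [-12, 3]
step 7: [-12, 3, -8]
step 8: [-12, 3, -8, 0]
step 9: [-12, 3, -8, 0, -7]
step 10: [-12, 3, -8, 0, -7, 4]
step 11: [-12, 3, -8, 0, -11]
step 12: [-12, 3, -8, 0, -11, 2]
step 13: [-12, 3, -8, 0, -11, 2, -4]
step 14: [-12, 3, -8, 0, -11, 2, -4, -7]
step 15: [-12, 3, -8, 0, -11, 2, 3]
step 16: [-12, 3, -8, 0, -11, 5]
The first disagreement with the log is at step 16, where the value should be top = 5.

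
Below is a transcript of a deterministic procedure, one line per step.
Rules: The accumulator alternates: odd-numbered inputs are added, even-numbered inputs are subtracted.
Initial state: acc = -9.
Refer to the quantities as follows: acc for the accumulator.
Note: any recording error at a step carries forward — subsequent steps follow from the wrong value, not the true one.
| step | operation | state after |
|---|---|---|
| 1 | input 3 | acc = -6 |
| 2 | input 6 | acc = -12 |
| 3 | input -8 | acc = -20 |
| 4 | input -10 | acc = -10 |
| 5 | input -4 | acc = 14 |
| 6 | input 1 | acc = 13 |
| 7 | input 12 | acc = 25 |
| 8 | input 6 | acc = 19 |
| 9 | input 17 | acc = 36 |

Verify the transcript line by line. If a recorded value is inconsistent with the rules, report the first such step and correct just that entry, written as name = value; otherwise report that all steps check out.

step 5, acc = -14

step 1: acc = -9 + 3 = -6 -> matches
step 2: acc = -6 - 6 = -12 -> matches
step 3: acc = -12 + -8 = -20 -> checks out
step 4: acc = -20 - -10 = -10 -> agrees with the transcript
step 5: acc = -10 + -4 = -14 -> a discrepancy with the transcript
First incorrect step: 5; the correct value is acc = -14.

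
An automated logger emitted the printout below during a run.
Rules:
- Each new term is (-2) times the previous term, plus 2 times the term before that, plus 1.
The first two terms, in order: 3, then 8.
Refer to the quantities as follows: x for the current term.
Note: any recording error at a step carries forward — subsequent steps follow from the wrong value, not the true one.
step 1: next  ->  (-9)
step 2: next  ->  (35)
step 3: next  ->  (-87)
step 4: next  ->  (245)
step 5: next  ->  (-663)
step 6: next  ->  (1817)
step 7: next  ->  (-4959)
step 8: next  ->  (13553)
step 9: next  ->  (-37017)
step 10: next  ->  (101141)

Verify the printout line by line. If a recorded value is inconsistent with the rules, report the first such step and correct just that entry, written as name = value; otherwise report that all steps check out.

step 9, x = -37023

1. x = -2*(8) + (2)*(3) + (1) = -9 (consistent with the printout)
2. x = -2*(-9) + (2)*(8) + (1) = 35 (matches)
3. x = -2*(35) + (2)*(-9) + (1) = -87 (no discrepancy)
4. x = -2*(-87) + (2)*(35) + (1) = 245 (verified)
5. x = -2*(245) + (2)*(-87) + (1) = -663 (agrees with the printout)
6. x = -2*(-663) + (2)*(245) + (1) = 1817 (exactly as logged)
7. x = -2*(1817) + (2)*(-663) + (1) = -4959 (same as recorded)
8. x = -2*(-4959) + (2)*(1817) + (1) = 13553 (in agreement)
9. x = -2*(13553) + (2)*(-4959) + (1) = -37023 (the printout disagrees here)
The audit stops at step 9: the recorded entry is wrong and should be x = -37023.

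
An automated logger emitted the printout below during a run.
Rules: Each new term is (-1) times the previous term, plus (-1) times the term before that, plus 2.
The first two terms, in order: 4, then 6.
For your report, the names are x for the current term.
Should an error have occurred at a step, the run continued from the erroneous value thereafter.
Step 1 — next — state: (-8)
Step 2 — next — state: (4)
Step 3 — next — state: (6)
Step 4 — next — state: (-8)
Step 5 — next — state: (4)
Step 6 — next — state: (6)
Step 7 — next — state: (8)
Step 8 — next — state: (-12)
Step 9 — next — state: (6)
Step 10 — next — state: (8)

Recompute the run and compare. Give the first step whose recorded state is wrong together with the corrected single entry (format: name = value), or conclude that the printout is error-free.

step 7, x = -8

Step 1: x = -1*(6) + (-1)*(4) + (2) = -8 — verified.
Step 2: x = -1*(-8) + (-1)*(6) + (2) = 4 — checks out.
Step 3: x = -1*(4) + (-1)*(-8) + (2) = 6 — in agreement.
Step 4: x = -1*(6) + (-1)*(4) + (2) = -8 — no discrepancy.
Step 5: x = -1*(-8) + (-1)*(6) + (2) = 4 — exactly as logged.
Step 6: x = -1*(4) + (-1)*(-8) + (2) = 6 — consistent with the printout.
Step 7: x = -1*(6) + (-1)*(4) + (2) = -8 — the printout has a different value.
So the first discrepancy is step 7, where the right value is x = -8.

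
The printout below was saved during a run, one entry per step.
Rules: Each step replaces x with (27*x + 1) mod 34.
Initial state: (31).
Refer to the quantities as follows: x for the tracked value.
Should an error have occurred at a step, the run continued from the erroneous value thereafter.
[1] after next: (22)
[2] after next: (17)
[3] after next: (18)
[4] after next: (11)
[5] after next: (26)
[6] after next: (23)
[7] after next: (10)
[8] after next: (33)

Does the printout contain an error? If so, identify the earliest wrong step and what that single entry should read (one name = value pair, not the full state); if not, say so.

no error

Step 1: x = (27*31 + 1) mod 34 = 22 — no discrepancy.
Step 2: x = (27*22 + 1) mod 34 = 17 — verified.
Step 3: x = (27*17 + 1) mod 34 = 18 — exactly as logged.
Step 4: x = (27*18 + 1) mod 34 = 11 — consistent with the printout.
Step 5: x = (27*11 + 1) mod 34 = 26 — exactly as logged.
Step 6: x = (27*26 + 1) mod 34 = 23 — consistent with the printout.
Step 7: x = (27*23 + 1) mod 34 = 10 — no discrepancy.
Step 8: x = (27*10 + 1) mod 34 = 33 — agrees with the printout.
The whole run recomputes cleanly — no discrepancies.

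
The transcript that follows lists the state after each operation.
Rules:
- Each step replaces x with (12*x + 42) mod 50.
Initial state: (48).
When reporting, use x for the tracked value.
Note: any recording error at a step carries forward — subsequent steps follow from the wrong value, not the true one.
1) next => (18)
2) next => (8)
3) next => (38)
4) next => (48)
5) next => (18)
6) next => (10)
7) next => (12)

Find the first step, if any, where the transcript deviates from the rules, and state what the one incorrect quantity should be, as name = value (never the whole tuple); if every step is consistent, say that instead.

step 6, x = 8

Step 1: x = (12*48 + 42) mod 50 = 18 — checks out.
Step 2: x = (12*18 + 42) mod 50 = 8 — matches.
Step 3: x = (12*8 + 42) mod 50 = 38 — same as recorded.
Step 4: x = (12*38 + 42) mod 50 = 48 — in agreement.
Step 5: x = (12*48 + 42) mod 50 = 18 — same as recorded.
Step 6: x = (12*18 + 42) mod 50 = 8 — the recorded entry deviates here.
Step 6 is the first one off; corrected, x = 8.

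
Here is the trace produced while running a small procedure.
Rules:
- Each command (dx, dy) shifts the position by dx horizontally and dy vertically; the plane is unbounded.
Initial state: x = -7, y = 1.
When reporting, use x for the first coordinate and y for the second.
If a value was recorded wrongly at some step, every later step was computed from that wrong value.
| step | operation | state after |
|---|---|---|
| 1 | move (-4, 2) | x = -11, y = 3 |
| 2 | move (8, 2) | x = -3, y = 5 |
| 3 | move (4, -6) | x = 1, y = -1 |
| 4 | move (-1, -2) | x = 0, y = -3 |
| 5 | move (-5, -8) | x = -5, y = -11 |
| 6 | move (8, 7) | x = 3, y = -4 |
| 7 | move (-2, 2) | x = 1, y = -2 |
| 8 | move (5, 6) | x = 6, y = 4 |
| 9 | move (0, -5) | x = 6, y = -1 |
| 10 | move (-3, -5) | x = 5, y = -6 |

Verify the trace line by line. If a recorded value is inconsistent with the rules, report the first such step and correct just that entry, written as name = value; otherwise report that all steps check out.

Step 1: x = -7 + (-4) = -11, y = 1 + (2) = 3 — in agreement.
Step 2: x = -11 + (8) = -3, y = 3 + (2) = 5 — same as recorded.
Step 3: x = -3 + (4) = 1, y = 5 + (-6) = -1 — same as recorded.
Step 4: x = 1 + (-1) = 0, y = -1 + (-2) = -3 — agrees with the trace.
Step 5: x = 0 + (-5) = -5, y = -3 + (-8) = -11 — in agreement.
Step 6: x = -5 + (8) = 3, y = -11 + (7) = -4 — verified.
Step 7: x = 3 + (-2) = 1, y = -4 + (2) = -2 — agrees with the trace.
Step 8: x = 1 + (5) = 6, y = -2 + (6) = 4 — verified.
Step 9: x = 6 + (0) = 6, y = 4 + (-5) = -1 — matches.
Step 10: x = 6 + (-3) = 3, y = -1 + (-5) = -6 — this is not what the trace shows.
The earliest wrong entry is at step 10: it should read x = 3.

step 10, x = 3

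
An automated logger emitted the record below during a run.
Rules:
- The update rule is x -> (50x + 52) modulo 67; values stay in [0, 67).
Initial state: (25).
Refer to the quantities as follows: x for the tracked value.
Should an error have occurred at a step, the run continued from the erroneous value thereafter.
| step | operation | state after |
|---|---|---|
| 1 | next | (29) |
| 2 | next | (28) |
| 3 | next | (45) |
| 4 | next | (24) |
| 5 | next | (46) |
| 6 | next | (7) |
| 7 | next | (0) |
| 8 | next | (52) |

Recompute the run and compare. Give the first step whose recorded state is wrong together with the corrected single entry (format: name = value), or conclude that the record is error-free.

no error

step 1: x = (50*25 + 52) mod 67 = 29 -> in agreement
step 2: x = (50*29 + 52) mod 67 = 28 -> agrees with the record
step 3: x = (50*28 + 52) mod 67 = 45 -> verified
step 4: x = (50*45 + 52) mod 67 = 24 -> checks out
step 5: x = (50*24 + 52) mod 67 = 46 -> same as recorded
step 6: x = (50*46 + 52) mod 67 = 7 -> agrees with the record
step 7: x = (50*7 + 52) mod 67 = 0 -> confirmed correct
step 8: x = (50*0 + 52) mod 67 = 52 -> agrees with the record
Nothing is out of place; the run is error-free.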